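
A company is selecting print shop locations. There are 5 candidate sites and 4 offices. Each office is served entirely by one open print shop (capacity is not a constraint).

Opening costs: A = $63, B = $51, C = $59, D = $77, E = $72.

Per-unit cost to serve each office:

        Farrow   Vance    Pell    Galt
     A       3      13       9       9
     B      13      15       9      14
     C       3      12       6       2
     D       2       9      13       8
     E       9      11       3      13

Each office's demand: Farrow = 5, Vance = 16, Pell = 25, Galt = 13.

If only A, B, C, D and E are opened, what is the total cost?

Total cost: 577

Each office is assigned to its cheapest site among the open ones.
{A, B, C, D, E}: Farrow→D 2·5=10, Vance→D 9·16=144, Pell→E 3·25=75, Galt→C 2·13=26. Service 255; fixed 322; total 577.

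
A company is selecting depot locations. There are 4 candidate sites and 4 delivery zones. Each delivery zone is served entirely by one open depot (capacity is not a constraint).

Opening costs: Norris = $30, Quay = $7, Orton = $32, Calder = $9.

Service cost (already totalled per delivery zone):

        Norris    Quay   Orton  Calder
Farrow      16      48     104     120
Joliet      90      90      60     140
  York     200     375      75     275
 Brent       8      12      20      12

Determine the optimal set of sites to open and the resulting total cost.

For any fixed open set, each delivery zone goes to its cheapest open site; total = fixed + service.
{Norris, Orton}: Farrow→Norris 16, Joliet→Orton 60, York→Orton 75, Brent→Norris 8. Service 159; fixed 62; total 221.
{Norris, Quay, Orton}: service 159 + fixed 69 = 228
{Norris, Orton, Calder}: Farrow→Norris 16, Joliet→Orton 60, York→Orton 75, Brent→Norris 8. Service 159; fixed 71; total 230.
{Norris, Quay, Orton, Calder}: Farrow→Norris 16, Joliet→Orton 60, York→Orton 75, Brent→Norris 8. Service 159; fixed 78; total 237.
No other subset beats 221.

Open Norris and Orton; minimum total cost 221.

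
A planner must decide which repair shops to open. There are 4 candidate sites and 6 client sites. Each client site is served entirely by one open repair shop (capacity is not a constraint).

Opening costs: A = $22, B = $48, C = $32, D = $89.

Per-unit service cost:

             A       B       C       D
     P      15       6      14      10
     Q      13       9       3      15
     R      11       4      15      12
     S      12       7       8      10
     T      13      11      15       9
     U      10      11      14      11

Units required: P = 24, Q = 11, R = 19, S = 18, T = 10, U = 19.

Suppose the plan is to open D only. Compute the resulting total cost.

Total cost: 1201

Each client site is assigned to its cheapest site among the open ones.
{D}: P→D 10·24=240, Q→D 15·11=165, R→D 12·19=228, S→D 10·18=180, T→D 9·10=90, U→D 11·19=209. Service 1112; fixed 89; total 1201.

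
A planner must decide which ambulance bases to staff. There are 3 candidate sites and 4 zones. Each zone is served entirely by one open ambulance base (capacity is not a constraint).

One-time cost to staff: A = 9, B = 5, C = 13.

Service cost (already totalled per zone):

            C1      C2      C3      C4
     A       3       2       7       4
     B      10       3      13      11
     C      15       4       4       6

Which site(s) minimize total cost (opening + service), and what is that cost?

For any fixed open set, each zone goes to its cheapest open site; total = fixed + service.
{A}: C1→A 3, C2→A 2, C3→A 7, C4→A 4. Service 16; fixed 9; total 25.
{A, B}: C1→A 3, C2→A 2, C3→A 7, C4→A 4. Service 16; fixed 14; total 30.
{A, C}: service 13 + fixed 22 = 35
{A, B, C}: service 13 + fixed 27 = 40
No other subset beats 25.

Open A only; minimum total cost 25.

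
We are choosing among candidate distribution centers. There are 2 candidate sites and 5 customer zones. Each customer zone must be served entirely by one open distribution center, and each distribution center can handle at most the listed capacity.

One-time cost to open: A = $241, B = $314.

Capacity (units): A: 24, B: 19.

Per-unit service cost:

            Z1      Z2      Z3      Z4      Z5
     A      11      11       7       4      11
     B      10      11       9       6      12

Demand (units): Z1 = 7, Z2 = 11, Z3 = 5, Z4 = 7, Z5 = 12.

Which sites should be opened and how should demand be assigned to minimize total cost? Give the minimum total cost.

Open {A, B}: Z1→B 10·7=70, Z2→B 11·11=121, Z3→A 7·5=35, Z4→A 4·7=28, Z5→A 11·12=132.
Loads: A carries 24/24, B carries 18/19. Service 386; fixed 555; total 941.
Next best feasible plan costs 953.

Minimum total cost: 941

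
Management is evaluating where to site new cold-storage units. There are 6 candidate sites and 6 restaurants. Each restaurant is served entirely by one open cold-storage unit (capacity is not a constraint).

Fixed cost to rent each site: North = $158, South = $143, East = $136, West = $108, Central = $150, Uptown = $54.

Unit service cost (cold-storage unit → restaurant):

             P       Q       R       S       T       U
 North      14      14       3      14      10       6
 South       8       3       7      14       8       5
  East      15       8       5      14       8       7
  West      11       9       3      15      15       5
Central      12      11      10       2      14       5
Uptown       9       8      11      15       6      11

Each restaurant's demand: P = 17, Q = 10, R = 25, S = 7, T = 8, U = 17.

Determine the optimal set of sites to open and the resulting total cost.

Open West and Uptown; minimum total cost 708.

For any fixed open set, each restaurant goes to its cheapest open site; total = fixed + service.
{West, Uptown}: P→Uptown 9·17=153, Q→Uptown 8·10=80, R→West 3·25=75, S→West 15·7=105, T→Uptown 6·8=48, U→West 5·17=85. Service 546; fixed 162; total 708.
{South}: service 588 + fixed 143 = 731
{South, West}: service 488 + fixed 251 = 739
{North, South, East, West, Central, Uptown}: service 388 + fixed 749 = 1137
No other subset beats 708.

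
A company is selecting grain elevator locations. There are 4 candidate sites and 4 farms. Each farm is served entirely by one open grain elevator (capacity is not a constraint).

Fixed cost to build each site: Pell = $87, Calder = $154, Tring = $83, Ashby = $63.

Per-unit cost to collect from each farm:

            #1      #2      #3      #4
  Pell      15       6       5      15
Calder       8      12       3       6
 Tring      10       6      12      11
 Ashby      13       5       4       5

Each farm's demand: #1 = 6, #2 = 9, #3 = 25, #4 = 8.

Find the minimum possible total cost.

For any fixed open set, each farm goes to its cheapest open site; total = fixed + service.
{Ashby}: #1→Ashby 13·6=78, #2→Ashby 5·9=45, #3→Ashby 4·25=100, #4→Ashby 5·8=40. Service 263; fixed 63; total 326.
{Tring, Ashby}: #1→Tring 10·6=60, #2→Ashby 5·9=45, #3→Ashby 4·25=100, #4→Ashby 5·8=40. Service 245; fixed 146; total 391.
{Pell, Ashby}: #1→Ashby 13·6=78, #2→Ashby 5·9=45, #3→Ashby 4·25=100, #4→Ashby 5·8=40. Service 263; fixed 150; total 413.
{Pell, Calder, Tring, Ashby}: service 208 + fixed 387 = 595
(All 15 nonempty subsets were checked; Ashby only is lowest.)

Minimum total cost: 326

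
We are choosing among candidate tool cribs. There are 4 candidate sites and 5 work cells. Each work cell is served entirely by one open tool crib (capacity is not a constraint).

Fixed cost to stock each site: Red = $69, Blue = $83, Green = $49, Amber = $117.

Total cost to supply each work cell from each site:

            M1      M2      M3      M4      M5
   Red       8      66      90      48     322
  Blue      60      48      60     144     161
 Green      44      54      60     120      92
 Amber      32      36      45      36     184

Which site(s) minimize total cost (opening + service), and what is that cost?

For any fixed open set, each work cell goes to its cheapest open site; total = fixed + service.
{Red, Green}: M1→Red 8, M2→Green 54, M3→Green 60, M4→Red 48, M5→Green 92. Service 262; fixed 118; total 380.
{Green, Amber}: service 241 + fixed 166 = 407
{Green}: M1→Green 44, M2→Green 54, M3→Green 60, M4→Green 120, M5→Green 92. Service 370; fixed 49; total 419.
{Red, Blue, Green, Amber}: service 217 + fixed 318 = 535
(All 15 nonempty subsets were checked; Red and Green is lowest.)

Open Red and Green; minimum total cost 380.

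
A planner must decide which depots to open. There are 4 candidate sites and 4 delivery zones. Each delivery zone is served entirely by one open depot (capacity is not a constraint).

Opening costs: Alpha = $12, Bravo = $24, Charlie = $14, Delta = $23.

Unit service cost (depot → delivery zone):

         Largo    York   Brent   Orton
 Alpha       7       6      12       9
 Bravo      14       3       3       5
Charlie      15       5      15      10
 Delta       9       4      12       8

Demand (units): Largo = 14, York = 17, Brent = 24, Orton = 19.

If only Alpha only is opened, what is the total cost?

Total cost: 671

Each delivery zone is assigned to its cheapest site among the open ones.
{Alpha}: Largo→Alpha 7·14=98, York→Alpha 6·17=102, Brent→Alpha 12·24=288, Orton→Alpha 9·19=171. Service 659; fixed 12; total 671.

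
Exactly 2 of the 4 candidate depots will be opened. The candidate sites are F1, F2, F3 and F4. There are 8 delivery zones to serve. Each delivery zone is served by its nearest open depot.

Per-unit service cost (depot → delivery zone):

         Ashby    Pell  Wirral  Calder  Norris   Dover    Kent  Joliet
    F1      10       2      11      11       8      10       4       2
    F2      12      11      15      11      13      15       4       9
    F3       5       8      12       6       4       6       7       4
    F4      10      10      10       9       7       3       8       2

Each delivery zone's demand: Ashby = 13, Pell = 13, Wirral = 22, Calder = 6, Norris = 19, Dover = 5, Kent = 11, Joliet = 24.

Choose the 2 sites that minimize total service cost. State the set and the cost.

Choose F1 and F3; total service cost 567.

With exactly 2 open, each delivery zone uses its cheapest among the chosen.
{F1, F3}: Ashby→F3 5·13=65, Pell→F1 2·13=26, Wirral→F1 11·22=242, Calder→F3 6·6=36, Norris→F3 4·19=76, Dover→F3 6·5=30, Kent→F1 4·11=44, Joliet→F1 2·24=48. Service cost 567.
{F3, F4}: service cost 641
{F1, F4}: service cost 670
Among all 6 size-2 choices, {F1, F3} is lowest.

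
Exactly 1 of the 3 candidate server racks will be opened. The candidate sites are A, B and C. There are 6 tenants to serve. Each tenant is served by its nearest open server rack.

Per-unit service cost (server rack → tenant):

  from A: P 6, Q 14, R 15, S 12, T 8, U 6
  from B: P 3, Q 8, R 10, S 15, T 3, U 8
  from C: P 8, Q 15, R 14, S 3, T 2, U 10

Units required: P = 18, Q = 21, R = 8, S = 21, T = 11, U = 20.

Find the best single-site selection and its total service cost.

With exactly 1 open, each tenant uses its cheapest among the chosen.
{B}: P→B 3·18=54, Q→B 8·21=168, R→B 10·8=80, S→B 15·21=315, T→B 3·11=33, U→B 8·20=160. Service cost 810.
{C}: service cost 856
{A}: service cost 982
Among all 3 size-1 choices, {B} is lowest.

Choose B only; total service cost 810.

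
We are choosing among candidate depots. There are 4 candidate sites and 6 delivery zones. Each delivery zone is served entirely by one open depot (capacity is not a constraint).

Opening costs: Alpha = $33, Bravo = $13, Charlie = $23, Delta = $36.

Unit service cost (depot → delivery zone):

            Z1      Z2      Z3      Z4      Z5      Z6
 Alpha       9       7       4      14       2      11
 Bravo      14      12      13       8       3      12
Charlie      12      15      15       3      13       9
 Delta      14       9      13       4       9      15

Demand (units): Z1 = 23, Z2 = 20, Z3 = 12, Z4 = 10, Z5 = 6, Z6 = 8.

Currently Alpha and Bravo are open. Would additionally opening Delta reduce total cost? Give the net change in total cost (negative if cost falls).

Yes — net change −4 (cost falls by 4).

Current service cost with {Alpha, Bravo}: 575.
Adding Delta: each delivery zone re-picks its cheapest; new service cost 535, saving 40.
Extra fixed cost: 36. Net change = 36 − 40 = -4.
(Totals: 621 → 617.)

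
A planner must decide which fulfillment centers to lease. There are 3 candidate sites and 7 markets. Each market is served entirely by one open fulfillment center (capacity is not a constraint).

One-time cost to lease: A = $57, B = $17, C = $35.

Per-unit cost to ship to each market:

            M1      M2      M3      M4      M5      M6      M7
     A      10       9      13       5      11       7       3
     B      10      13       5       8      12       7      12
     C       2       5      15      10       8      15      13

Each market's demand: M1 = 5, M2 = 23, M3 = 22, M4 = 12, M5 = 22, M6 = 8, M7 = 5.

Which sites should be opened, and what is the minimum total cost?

For any fixed open set, each market goes to its cheapest open site; total = fixed + service.
{A, B, C}: M1→C 2·5=10, M2→C 5·23=115, M3→B 5·22=110, M4→A 5·12=60, M5→C 8·22=176, M6→A 7·8=56, M7→A 3·5=15. Service 542; fixed 109; total 651.
{B, C}: service 623 + fixed 52 = 675
{A, C}: service 718 + fixed 92 = 810
{B}: service 935 + fixed 17 = 952
No other subset beats 651.

Open A, B and C; minimum total cost 651.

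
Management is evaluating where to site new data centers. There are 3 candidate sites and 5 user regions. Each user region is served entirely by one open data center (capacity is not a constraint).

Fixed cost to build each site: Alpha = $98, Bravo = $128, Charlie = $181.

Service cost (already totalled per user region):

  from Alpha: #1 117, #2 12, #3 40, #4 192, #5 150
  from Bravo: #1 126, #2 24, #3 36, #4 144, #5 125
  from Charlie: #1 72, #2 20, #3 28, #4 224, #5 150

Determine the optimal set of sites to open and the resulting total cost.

For any fixed open set, each user region goes to its cheapest open site; total = fixed + service.
{Bravo}: #1→Bravo 126, #2→Bravo 24, #3→Bravo 36, #4→Bravo 144, #5→Bravo 125. Service 455; fixed 128; total 583.
{Alpha}: #1→Alpha 117, #2→Alpha 12, #3→Alpha 40, #4→Alpha 192, #5→Alpha 150. Service 511; fixed 98; total 609.
{Alpha, Bravo}: service 434 + fixed 226 = 660
{Alpha, Bravo, Charlie}: #1→Charlie 72, #2→Alpha 12, #3→Charlie 28, #4→Bravo 144, #5→Bravo 125. Service 381; fixed 407; total 788.
No other subset beats 583.

Open Bravo only; minimum total cost 583.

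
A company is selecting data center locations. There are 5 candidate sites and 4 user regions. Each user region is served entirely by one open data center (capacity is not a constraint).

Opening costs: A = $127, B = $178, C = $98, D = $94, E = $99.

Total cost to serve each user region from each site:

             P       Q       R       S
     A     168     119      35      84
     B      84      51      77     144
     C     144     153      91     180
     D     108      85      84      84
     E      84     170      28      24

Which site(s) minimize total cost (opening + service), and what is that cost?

Open E only; minimum total cost 405.

For any fixed open set, each user region goes to its cheapest open site; total = fixed + service.
{E}: P→E 84, Q→E 170, R→E 28, S→E 24. Service 306; fixed 99; total 405.
{D, E}: service 221 + fixed 193 = 414
{D}: service 361 + fixed 94 = 455
{A, B, C, D, E}: service 187 + fixed 596 = 783
No other subset beats 405.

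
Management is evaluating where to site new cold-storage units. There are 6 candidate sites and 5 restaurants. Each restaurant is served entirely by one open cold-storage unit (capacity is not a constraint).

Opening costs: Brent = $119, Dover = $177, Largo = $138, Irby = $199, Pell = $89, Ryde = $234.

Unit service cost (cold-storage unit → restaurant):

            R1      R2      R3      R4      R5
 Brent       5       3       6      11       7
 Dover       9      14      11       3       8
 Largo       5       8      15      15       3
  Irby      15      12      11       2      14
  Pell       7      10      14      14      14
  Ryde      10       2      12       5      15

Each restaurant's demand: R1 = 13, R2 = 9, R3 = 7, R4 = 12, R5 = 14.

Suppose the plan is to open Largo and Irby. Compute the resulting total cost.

Total cost: 617

Each restaurant is assigned to its cheapest site among the open ones.
{Largo, Irby}: R1→Largo 5·13=65, R2→Largo 8·9=72, R3→Irby 11·7=77, R4→Irby 2·12=24, R5→Largo 3·14=42. Service 280; fixed 337; total 617.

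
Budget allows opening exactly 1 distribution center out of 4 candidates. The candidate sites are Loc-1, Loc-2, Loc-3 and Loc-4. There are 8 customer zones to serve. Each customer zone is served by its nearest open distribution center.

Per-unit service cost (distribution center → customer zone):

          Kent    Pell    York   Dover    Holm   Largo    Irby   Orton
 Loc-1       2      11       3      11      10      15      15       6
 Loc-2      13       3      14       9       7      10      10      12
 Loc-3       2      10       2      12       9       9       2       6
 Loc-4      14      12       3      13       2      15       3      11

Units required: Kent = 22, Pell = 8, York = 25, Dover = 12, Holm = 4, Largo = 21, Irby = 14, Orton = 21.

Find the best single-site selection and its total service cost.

Choose Loc-3 only; total service cost 697.

With exactly 1 open, each customer zone uses its cheapest among the chosen.
{Loc-3}: Kent→Loc-3 2·22=44, Pell→Loc-3 10·8=80, York→Loc-3 2·25=50, Dover→Loc-3 12·12=144, Holm→Loc-3 9·4=36, Largo→Loc-3 9·21=189, Irby→Loc-3 2·14=28, Orton→Loc-3 6·21=126. Service cost 697.
{Loc-1}: service cost 1030
{Loc-4}: service cost 1231
Among all 4 size-1 choices, {Loc-3} is lowest.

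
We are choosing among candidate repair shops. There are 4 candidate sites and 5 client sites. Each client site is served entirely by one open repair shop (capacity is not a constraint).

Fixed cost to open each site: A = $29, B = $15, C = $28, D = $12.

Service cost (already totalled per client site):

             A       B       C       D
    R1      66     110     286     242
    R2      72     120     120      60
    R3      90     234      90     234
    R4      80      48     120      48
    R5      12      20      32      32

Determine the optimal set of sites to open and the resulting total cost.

For any fixed open set, each client site goes to its cheapest open site; total = fixed + service.
{A, D}: R1→A 66, R2→D 60, R3→A 90, R4→D 48, R5→A 12. Service 276; fixed 41; total 317.
{A, B}: R1→A 66, R2→A 72, R3→A 90, R4→B 48, R5→A 12. Service 288; fixed 44; total 332.
{A, B, D}: R1→A 66, R2→D 60, R3→A 90, R4→B 48, R5→A 12. Service 276; fixed 56; total 332.
{A, B, C, D}: R1→A 66, R2→D 60, R3→A 90, R4→B 48, R5→A 12. Service 276; fixed 84; total 360.
No other subset beats 317.

Open A and D; minimum total cost 317.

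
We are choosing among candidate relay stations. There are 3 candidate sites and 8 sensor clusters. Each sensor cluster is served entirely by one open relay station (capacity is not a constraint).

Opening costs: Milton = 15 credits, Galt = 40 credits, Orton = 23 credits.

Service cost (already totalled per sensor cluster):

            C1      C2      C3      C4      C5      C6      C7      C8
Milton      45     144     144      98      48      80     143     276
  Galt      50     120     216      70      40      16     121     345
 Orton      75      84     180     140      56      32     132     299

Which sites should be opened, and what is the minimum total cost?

Open Milton, Galt and Orton; minimum total cost 874.

For any fixed open set, each sensor cluster goes to its cheapest open site; total = fixed + service.
{Milton, Galt, Orton}: C1→Milton 45, C2→Orton 84, C3→Milton 144, C4→Galt 70, C5→Galt 40, C6→Galt 16, C7→Galt 121, C8→Milton 276. Service 796; fixed 78; total 874.
{Milton, Galt}: service 832 + fixed 55 = 887
{Milton, Orton}: C1→Milton 45, C2→Orton 84, C3→Milton 144, C4→Milton 98, C5→Milton 48, C6→Orton 32, C7→Orton 132, C8→Milton 276. Service 859; fixed 38; total 897.
{Milton}: service 978 + fixed 15 = 993
No other subset beats 874.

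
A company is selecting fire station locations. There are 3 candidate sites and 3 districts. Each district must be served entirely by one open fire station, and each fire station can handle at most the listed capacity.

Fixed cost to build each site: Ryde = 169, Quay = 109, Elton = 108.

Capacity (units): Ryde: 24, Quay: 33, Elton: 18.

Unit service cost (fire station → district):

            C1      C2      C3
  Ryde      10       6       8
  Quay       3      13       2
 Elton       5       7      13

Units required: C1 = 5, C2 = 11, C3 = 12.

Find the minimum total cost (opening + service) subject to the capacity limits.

Minimum total cost: 291

Open {Quay}: C1→Quay 3·5=15, C2→Quay 13·11=143, C3→Quay 2·12=24.
Loads: Quay carries 28/33. Service 182; fixed 109; total 291.
Next best feasible plan costs 333.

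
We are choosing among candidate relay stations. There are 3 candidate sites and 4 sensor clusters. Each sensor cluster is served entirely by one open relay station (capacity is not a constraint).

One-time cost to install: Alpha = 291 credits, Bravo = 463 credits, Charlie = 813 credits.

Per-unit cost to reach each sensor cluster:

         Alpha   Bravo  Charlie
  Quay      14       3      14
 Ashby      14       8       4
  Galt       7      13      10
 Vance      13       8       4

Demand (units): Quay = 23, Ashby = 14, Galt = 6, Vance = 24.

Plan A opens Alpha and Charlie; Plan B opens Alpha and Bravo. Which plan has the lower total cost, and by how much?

Plan A: {Alpha, Charlie}: Quay→Alpha 14·23=322, Ashby→Charlie 4·14=56, Galt→Alpha 7·6=42, Vance→Charlie 4·24=96. Service 516; fixed 1104; total 1620.
Plan B: {Alpha, Bravo}: Quay→Bravo 3·23=69, Ashby→Bravo 8·14=112, Galt→Alpha 7·6=42, Vance→Bravo 8·24=192. Service 415; fixed 754; total 1169.
Difference: |1620 − 1169| = 451.

Plan B is cheaper by 451.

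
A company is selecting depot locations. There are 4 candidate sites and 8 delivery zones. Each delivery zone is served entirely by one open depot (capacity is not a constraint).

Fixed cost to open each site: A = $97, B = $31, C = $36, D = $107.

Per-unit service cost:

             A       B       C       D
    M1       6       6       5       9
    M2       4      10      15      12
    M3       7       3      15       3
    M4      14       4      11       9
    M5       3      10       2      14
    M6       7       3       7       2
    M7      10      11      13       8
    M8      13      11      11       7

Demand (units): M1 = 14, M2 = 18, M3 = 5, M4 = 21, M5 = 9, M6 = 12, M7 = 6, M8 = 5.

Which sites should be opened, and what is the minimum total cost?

Open A and B; minimum total cost 561.

For any fixed open set, each delivery zone goes to its cheapest open site; total = fixed + service.
{A, B}: M1→A 6·14=84, M2→A 4·18=72, M3→B 3·5=15, M4→B 4·21=84, M5→A 3·9=27, M6→B 3·12=36, M7→A 10·6=60, M8→B 11·5=55. Service 433; fixed 128; total 561.
{A, B, C}: M1→C 5·14=70, M2→A 4·18=72, M3→B 3·5=15, M4→B 4·21=84, M5→C 2·9=18, M6→B 3·12=36, M7→A 10·6=60, M8→B 11·5=55. Service 410; fixed 164; total 574.
{B, C}: M1→C 5·14=70, M2→B 10·18=180, M3→B 3·5=15, M4→B 4·21=84, M5→C 2·9=18, M6→B 3·12=36, M7→B 11·6=66, M8→B 11·5=55. Service 524; fixed 67; total 591.
{A, B, C, D}: M1→C 5·14=70, M2→A 4·18=72, M3→B 3·5=15, M4→B 4·21=84, M5→C 2·9=18, M6→D 2·12=24, M7→D 8·6=48, M8→D 7·5=35. Service 366; fixed 271; total 637.
No other subset beats 561.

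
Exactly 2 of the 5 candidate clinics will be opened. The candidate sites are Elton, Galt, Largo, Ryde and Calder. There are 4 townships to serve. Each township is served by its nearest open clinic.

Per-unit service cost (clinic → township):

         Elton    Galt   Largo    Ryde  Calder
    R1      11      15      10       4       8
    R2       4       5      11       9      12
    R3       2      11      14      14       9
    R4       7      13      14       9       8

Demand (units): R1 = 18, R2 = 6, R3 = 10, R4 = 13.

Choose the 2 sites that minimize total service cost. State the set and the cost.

With exactly 2 open, each township uses its cheapest among the chosen.
{Elton, Ryde}: R1→Ryde 4·18=72, R2→Elton 4·6=24, R3→Elton 2·10=20, R4→Elton 7·13=91. Service cost 207.
{Elton, Calder}: service cost 279
{Elton, Largo}: service cost 315
Among all 10 size-2 choices, {Elton, Ryde} is lowest.

Choose Elton and Ryde; total service cost 207.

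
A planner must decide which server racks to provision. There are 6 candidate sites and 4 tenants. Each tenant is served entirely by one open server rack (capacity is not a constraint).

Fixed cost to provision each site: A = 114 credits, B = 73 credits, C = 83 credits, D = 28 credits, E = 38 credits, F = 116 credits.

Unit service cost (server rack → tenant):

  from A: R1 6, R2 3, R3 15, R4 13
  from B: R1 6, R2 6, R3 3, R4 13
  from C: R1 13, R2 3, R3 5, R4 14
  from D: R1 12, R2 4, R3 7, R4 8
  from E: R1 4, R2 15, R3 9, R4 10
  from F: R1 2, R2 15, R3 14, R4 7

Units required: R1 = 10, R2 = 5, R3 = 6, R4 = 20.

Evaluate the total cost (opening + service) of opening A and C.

Total cost: 562

Each tenant is assigned to its cheapest site among the open ones.
{A, C}: R1→A 6·10=60, R2→A 3·5=15, R3→C 5·6=30, R4→A 13·20=260. Service 365; fixed 197; total 562.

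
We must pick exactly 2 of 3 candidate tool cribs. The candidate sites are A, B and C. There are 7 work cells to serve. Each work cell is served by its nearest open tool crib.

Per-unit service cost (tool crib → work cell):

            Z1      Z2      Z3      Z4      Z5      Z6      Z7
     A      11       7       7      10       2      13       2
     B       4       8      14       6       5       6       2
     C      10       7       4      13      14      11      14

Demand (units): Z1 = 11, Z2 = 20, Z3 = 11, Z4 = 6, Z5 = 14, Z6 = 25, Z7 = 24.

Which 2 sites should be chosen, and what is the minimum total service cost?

With exactly 2 open, each work cell uses its cheapest among the chosen.
{A, B}: Z1→B 4·11=44, Z2→A 7·20=140, Z3→A 7·11=77, Z4→B 6·6=36, Z5→A 2·14=28, Z6→B 6·25=150, Z7→A 2·24=48. Service cost 523.
{B, C}: service cost 532
{A, C}: service cost 705
Among all 3 size-2 choices, {A, B} is lowest.

Choose A and B; total service cost 523.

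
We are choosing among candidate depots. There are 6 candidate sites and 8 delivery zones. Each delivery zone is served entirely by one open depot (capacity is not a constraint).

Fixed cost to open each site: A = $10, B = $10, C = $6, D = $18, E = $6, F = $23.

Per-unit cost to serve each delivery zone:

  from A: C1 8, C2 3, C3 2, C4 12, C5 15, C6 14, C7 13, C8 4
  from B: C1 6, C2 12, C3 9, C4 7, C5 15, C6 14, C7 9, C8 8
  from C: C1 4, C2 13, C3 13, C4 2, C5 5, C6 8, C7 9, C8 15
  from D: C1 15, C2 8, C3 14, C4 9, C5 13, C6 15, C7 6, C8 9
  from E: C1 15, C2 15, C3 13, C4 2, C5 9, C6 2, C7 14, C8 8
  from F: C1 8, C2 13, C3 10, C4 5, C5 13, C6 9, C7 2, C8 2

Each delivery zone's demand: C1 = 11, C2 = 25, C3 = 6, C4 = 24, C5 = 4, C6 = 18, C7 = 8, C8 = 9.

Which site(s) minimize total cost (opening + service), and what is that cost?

Open A, C, E and F; minimum total cost 314.

For any fixed open set, each delivery zone goes to its cheapest open site; total = fixed + service.
{A, C, E, F}: C1→C 4·11=44, C2→A 3·25=75, C3→A 2·6=12, C4→C 2·24=48, C5→C 5·4=20, C6→E 2·18=36, C7→F 2·8=16, C8→F 2·9=18. Service 269; fixed 45; total 314.
{A, B, C, E, F}: C1→C 4·11=44, C2→A 3·25=75, C3→A 2·6=12, C4→C 2·24=48, C5→C 5·4=20, C6→E 2·18=36, C7→F 2·8=16, C8→F 2·9=18. Service 269; fixed 55; total 324.
{A, C, D, E, F}: C1→C 4·11=44, C2→A 3·25=75, C3→A 2·6=12, C4→C 2·24=48, C5→C 5·4=20, C6→E 2·18=36, C7→F 2·8=16, C8→F 2·9=18. Service 269; fixed 63; total 332.
{A, B, C, D, E, F}: service 269 + fixed 73 = 342
No other subset beats 314.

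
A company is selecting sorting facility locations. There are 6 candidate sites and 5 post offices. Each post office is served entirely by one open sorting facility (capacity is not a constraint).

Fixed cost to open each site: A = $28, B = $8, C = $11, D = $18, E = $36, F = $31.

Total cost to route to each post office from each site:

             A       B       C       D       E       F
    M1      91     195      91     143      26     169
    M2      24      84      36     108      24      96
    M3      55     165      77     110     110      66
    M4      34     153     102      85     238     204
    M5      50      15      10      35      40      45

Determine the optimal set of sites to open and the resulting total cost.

Open A, C and E; minimum total cost 224.

For any fixed open set, each post office goes to its cheapest open site; total = fixed + service.
{A, C, E}: M1→E 26, M2→A 24, M3→A 55, M4→A 34, M5→C 10. Service 149; fixed 75; total 224.
{A, B, E}: service 154 + fixed 72 = 226
{A, B, C, E}: M1→E 26, M2→A 24, M3→A 55, M4→A 34, M5→C 10. Service 149; fixed 83; total 232.
{A, B, C, D, E, F}: service 149 + fixed 132 = 281
No other subset beats 224.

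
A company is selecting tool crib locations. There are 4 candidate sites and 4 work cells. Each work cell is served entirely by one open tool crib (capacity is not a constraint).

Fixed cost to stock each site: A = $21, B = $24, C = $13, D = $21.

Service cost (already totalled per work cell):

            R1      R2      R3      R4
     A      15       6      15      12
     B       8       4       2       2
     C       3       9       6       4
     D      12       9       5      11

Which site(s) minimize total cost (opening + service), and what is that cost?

Open C only; minimum total cost 35.

For any fixed open set, each work cell goes to its cheapest open site; total = fixed + service.
{C}: R1→C 3, R2→C 9, R3→C 6, R4→C 4. Service 22; fixed 13; total 35.
{B}: service 16 + fixed 24 = 40
{B, C}: R1→C 3, R2→B 4, R3→B 2, R4→B 2. Service 11; fixed 37; total 48.
{A, B, C, D}: service 11 + fixed 79 = 90
No other subset beats 35.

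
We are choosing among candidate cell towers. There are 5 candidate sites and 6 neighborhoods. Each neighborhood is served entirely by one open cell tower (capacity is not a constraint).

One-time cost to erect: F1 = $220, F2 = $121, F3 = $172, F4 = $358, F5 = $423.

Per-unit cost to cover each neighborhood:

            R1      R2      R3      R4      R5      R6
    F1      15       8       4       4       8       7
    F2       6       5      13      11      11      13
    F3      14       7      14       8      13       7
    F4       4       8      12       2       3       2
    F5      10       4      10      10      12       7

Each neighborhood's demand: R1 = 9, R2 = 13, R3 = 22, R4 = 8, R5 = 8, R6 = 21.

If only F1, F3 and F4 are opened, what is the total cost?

Each neighborhood is assigned to its cheapest site among the open ones.
{F1, F3, F4}: R1→F4 4·9=36, R2→F3 7·13=91, R3→F1 4·22=88, R4→F4 2·8=16, R5→F4 3·8=24, R6→F4 2·21=42. Service 297; fixed 750; total 1047.

Total cost: 1047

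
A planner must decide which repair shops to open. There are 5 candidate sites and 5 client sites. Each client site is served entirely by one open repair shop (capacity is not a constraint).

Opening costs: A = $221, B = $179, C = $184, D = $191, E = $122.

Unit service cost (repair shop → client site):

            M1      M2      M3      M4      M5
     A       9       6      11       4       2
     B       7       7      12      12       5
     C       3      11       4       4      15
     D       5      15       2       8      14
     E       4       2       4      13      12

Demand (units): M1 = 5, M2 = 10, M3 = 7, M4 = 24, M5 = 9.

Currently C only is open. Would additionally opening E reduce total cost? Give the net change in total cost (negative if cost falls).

No — net change +5 (cost rises by 5).

Current service cost with {C}: 384.
Adding E: each client site re-picks its cheapest; new service cost 267, saving 117.
Extra fixed cost: 122. Net change = 122 − 117 = 5.
(Totals: 568 → 573.)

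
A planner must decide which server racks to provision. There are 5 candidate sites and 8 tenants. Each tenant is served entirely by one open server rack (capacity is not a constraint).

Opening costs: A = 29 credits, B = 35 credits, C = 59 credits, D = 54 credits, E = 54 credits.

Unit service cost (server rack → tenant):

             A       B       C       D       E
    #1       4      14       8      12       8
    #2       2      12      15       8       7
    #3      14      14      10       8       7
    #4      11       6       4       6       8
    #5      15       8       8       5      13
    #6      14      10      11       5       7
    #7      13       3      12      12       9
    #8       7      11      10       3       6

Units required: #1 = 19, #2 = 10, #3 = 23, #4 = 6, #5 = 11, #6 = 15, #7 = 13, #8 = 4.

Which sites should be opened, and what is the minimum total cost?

For any fixed open set, each tenant goes to its cheapest open site; total = fixed + service.
{A, B, D}: #1→A 4·19=76, #2→A 2·10=20, #3→D 8·23=184, #4→B 6·6=36, #5→D 5·11=55, #6→D 5·15=75, #7→B 3·13=39, #8→D 3·4=12. Service 497; fixed 118; total 615.
{A, B, D, E}: service 474 + fixed 172 = 646
{A, B, C, D}: service 485 + fixed 177 = 662
{A, B, C, D, E}: service 462 + fixed 231 = 693
No other subset beats 615.

Open A, B and D; minimum total cost 615.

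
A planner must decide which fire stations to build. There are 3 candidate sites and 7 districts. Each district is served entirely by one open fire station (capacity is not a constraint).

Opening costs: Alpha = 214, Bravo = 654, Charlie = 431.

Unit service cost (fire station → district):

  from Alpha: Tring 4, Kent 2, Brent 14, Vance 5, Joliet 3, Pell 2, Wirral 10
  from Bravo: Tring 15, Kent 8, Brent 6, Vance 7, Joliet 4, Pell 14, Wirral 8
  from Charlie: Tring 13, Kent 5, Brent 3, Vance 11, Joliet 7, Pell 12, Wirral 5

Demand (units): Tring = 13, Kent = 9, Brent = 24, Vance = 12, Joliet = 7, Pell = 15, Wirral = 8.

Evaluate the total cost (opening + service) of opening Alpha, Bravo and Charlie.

Total cost: 1592

Each district is assigned to its cheapest site among the open ones.
{Alpha, Bravo, Charlie}: Tring→Alpha 4·13=52, Kent→Alpha 2·9=18, Brent→Charlie 3·24=72, Vance→Alpha 5·12=60, Joliet→Alpha 3·7=21, Pell→Alpha 2·15=30, Wirral→Charlie 5·8=40. Service 293; fixed 1299; total 1592.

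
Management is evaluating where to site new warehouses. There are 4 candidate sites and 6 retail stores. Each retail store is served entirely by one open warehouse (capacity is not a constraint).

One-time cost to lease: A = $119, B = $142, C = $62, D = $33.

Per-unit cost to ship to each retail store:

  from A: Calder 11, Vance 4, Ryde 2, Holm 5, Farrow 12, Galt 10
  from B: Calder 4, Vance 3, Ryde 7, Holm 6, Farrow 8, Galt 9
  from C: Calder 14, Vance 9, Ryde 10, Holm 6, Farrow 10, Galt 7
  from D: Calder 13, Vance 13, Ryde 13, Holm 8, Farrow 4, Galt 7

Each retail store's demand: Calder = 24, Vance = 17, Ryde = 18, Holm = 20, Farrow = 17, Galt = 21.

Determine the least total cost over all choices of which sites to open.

For any fixed open set, each retail store goes to its cheapest open site; total = fixed + service.
{B, D}: Calder→B 4·24=96, Vance→B 3·17=51, Ryde→B 7·18=126, Holm→B 6·20=120, Farrow→D 4·17=68, Galt→D 7·21=147. Service 608; fixed 175; total 783.
{A, B, D}: Calder→B 4·24=96, Vance→B 3·17=51, Ryde→A 2·18=36, Holm→A 5·20=100, Farrow→D 4·17=68, Galt→D 7·21=147. Service 498; fixed 294; total 792.
{A, D}: service 683 + fixed 152 = 835
{A, B, C, D}: service 498 + fixed 356 = 854
No other subset beats 783.

Minimum total cost: 783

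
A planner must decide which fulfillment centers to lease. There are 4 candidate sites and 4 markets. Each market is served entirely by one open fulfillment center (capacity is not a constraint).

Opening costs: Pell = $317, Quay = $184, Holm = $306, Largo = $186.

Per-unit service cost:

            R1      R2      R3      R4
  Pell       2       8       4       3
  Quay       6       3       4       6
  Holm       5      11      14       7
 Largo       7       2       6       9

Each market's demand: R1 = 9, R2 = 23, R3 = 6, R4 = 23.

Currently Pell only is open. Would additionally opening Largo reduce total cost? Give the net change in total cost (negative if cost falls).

No — net change +48 (cost rises by 48).

Current service cost with {Pell}: 295.
Adding Largo: each market re-picks its cheapest; new service cost 157, saving 138.
Extra fixed cost: 186. Net change = 186 − 138 = 48.
(Totals: 612 → 660.)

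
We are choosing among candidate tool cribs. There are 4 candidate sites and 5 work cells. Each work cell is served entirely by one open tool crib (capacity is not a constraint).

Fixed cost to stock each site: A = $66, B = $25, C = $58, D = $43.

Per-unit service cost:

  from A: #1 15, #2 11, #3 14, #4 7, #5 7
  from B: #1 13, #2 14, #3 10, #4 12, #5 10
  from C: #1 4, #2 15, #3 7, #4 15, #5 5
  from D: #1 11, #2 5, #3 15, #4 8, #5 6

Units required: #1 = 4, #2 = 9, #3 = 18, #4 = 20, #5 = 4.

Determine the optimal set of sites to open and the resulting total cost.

Open C and D; minimum total cost 468.

For any fixed open set, each work cell goes to its cheapest open site; total = fixed + service.
{C, D}: #1→C 4·4=16, #2→D 5·9=45, #3→C 7·18=126, #4→D 8·20=160, #5→C 5·4=20. Service 367; fixed 101; total 468.
{B, C, D}: service 367 + fixed 126 = 493
{A, C, D}: #1→C 4·4=16, #2→D 5·9=45, #3→C 7·18=126, #4→A 7·20=140, #5→C 5·4=20. Service 347; fixed 167; total 514.
{A, B, C, D}: #1→C 4·4=16, #2→D 5·9=45, #3→C 7·18=126, #4→A 7·20=140, #5→C 5·4=20. Service 347; fixed 192; total 539.
(All 15 nonempty subsets were checked; C and D is lowest.)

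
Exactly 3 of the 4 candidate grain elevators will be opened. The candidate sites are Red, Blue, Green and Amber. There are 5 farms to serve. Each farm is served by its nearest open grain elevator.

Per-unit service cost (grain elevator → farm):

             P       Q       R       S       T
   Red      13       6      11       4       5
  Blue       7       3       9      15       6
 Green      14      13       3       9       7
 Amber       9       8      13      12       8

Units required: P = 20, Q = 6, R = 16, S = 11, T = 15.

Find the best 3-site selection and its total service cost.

Choose Red, Blue and Green; total service cost 325.

With exactly 3 open, each farm uses its cheapest among the chosen.
{Red, Blue, Green}: P→Blue 7·20=140, Q→Blue 3·6=18, R→Green 3·16=48, S→Red 4·11=44, T→Red 5·15=75. Service cost 325.
{Red, Green, Amber}: service cost 383
{Blue, Green, Amber}: service cost 395
Among all 4 size-3 choices, {Red, Blue, Green} is lowest.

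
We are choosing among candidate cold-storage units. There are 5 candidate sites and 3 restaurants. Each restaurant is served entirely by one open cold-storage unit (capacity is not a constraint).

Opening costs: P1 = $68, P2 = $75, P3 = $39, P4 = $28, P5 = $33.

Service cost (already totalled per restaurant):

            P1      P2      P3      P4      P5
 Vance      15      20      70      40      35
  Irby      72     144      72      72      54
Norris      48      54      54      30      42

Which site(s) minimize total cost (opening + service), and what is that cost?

Open P5 only; minimum total cost 164.

For any fixed open set, each restaurant goes to its cheapest open site; total = fixed + service.
{P5}: Vance→P5 35, Irby→P5 54, Norris→P5 42. Service 131; fixed 33; total 164.
{P4}: Vance→P4 40, Irby→P4 72, Norris→P4 30. Service 142; fixed 28; total 170.
{P4, P5}: service 119 + fixed 61 = 180
{P1, P2, P3, P4, P5}: service 99 + fixed 243 = 342
No other subset beats 164.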